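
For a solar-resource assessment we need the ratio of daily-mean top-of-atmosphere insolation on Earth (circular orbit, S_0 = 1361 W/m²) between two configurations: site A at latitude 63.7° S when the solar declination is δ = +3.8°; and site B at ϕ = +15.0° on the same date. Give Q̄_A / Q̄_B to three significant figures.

Q̄_A / Q̄_B ≈ 0.356

— Configuration A (ϕ=-63.7°):
cos h₀ = −tan(-63.7°) tan(+3.800°) = 0.1344, h₀ = 1.4360 rad.
Bracket: h₀ sin ϕ sin δ + cos ϕ cos δ sin h₀ = 1.4360×-0.89649×0.06627 + 0.44307×0.99780×0.99093 = -0.085313 + 0.438085 = 0.352772.
Q̄ = (S_0/π) × [bracket] = (1361/π) × 0.352772 = 152.83 W/m².
— Configuration B (ϕ=+15.0°):
cos h₀ = −tan(+15.0°) tan(+3.800°) = -0.0178, h₀ = 1.5886 rad.
Bracket: h₀ sin ϕ sin δ + cos ϕ cos δ sin h₀ = 1.5886×0.25882×0.06627 + 0.96593×0.99780×0.99984 = 0.027248 + 0.963651 = 0.990899.
Q̄ = (S_0/π) × [bracket] = (1361/π) × 0.990899 = 429.28 W/m².
Ratio Q̄_A / Q̄_B = 152.83 / 429.28 = 0.3560.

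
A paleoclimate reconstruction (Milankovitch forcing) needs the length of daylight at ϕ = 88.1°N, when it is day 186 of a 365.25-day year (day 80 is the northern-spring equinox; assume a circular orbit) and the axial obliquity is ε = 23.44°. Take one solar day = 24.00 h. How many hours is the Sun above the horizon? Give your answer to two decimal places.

Solar longitude: L_s = 360° × (186 − 80)/365.25 = 104.476°.
sin δ = sin 23.44° × sin 104.476° = 0.38516, so δ = +22.654°.
Sunrise equation: cos h₀ = −tan ϕ · tan δ = -12.5811 ≤ −1, so the Sun never sets (polar day) and h₀ = π.
Daylight = 2h₀/(2π) × 24.00 h = (3.1416/π) × 24.00 = 24.00 h.

24.00 h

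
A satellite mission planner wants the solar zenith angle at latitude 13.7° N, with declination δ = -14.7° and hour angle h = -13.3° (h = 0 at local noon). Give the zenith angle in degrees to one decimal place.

θ_z = 31.3°

cos θ_z = sin φ sin δ + cos φ cos δ cos h = -0.060100 + 0.914543 = 0.854443.
θ_z = arccos(0.854443) = 31.3°.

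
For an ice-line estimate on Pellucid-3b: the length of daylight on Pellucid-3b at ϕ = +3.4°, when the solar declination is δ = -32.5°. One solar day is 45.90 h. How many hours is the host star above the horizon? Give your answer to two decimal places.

22.40 h

cos h₀ = −tan ϕ · tan δ = −tan(+3.4°) × tan(-32.500°) = 0.0378, so h₀ = 1.5329 rad = 87.83°.
Daylight = 2h₀/(2π) × 45.90 h = (1.5329/π) × 45.90 = 22.40 h.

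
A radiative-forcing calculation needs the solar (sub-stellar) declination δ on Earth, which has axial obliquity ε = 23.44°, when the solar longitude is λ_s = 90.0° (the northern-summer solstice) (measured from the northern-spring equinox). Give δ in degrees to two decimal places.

δ = +23.44°

sin δ = sin ε · sin λ_s = sin 23.44° × sin 90.0° = 0.397789.
δ = arcsin(0.397789) = +23.44°.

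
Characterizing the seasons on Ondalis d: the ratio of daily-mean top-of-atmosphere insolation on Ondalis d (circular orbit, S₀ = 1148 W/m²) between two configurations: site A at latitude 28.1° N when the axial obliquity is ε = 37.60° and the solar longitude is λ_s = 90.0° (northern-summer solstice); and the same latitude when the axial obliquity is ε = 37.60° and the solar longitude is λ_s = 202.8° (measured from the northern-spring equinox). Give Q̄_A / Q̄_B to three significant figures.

Q̄_A / Q̄_B ≈ 1.76

— Configuration A (φ=+28.1°):
Solar declination: sin δ = sin ε · sin λ_s = sin 37.60° × sin 90.0° = 0.61015, so δ = +37.600°.
cos H₀ = −tan(+28.1°) tan(+37.600°) = -0.4112, H₀ = 1.9946 rad.
Bracket: H₀ sin φ sin δ + cos φ cos δ sin H₀ = 1.9946×0.47101×0.61015 + 0.88213×0.79229×0.91155 = 0.573222 + 0.637085 = 1.210307.
Q̄ = (S₀/π) × [bracket] = (1148/π) × 1.210307 = 442.27 W/m².
— Configuration B (φ=+28.1°):
Solar declination: sin δ = sin ε · sin λ_s = sin 37.60° × sin 202.8° = -0.23644, so δ = -13.677°.
cos H₀ = −tan(+28.1°) tan(-13.677°) = 0.1299, H₀ = 1.4405 rad.
Bracket: H₀ sin φ sin δ + cos φ cos δ sin H₀ = 1.4405×0.47101×-0.23644 + 0.88213×0.97165×0.99152 = -0.160422 + 0.849853 = 0.689431.
Q̄ = (S₀/π) × [bracket] = (1148/π) × 0.689431 = 251.93 W/m².
Ratio Q̄_A / Q̄_B = 442.27 / 251.93 = 1.756.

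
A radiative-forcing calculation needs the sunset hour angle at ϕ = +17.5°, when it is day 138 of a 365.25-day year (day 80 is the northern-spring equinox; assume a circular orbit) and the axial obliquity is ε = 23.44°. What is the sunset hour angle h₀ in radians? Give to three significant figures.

h₀ = 1.68 rad

Solar longitude: L_s = 360° × (138 − 80)/365.25 = 57.166°.
sin δ = sin 23.44° × sin 57.166° = 0.33424, so δ = +19.526°.
cos h₀ = −tan ϕ · tan δ = −tan(+17.5°) × tan(+19.526°) = -0.1118, so h₀ = 1.6828 rad = 96.42°.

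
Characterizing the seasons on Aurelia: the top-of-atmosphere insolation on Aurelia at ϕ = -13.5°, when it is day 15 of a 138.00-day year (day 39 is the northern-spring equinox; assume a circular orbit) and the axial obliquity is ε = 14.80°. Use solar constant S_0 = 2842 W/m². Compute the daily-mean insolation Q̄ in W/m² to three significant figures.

Q̄ ≈ 933 W/m²

Solar longitude: L_s = 360° × (15 − 39)/138.00 = -62.609°, i.e. -62.609° + 360° = 297.391°.
sin δ = sin 14.80° × sin 297.391° = -0.22681, so δ = -13.109°.
cos h₀ = −tan(-13.5°) tan(-13.109°) = -0.0559, h₀ = 1.6267 rad.
Bracket: h₀ sin ϕ sin δ + cos ϕ cos δ sin h₀ = 1.6267×-0.23345×-0.22681 + 0.97237×0.97394×0.99844 = 0.086132 + 0.945553 = 1.031685.
Q̄ = (S_0/π) × [bracket] = (2842/π) × 1.031685 = 933.3 W/m².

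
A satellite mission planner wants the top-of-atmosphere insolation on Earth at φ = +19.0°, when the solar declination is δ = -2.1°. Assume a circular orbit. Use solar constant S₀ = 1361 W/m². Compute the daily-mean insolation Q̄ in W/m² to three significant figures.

cos H₀ = −tan(+19.0°) tan(-2.100°) = 0.0126, H₀ = 1.5582 rad.
Bracket: H₀ sin φ sin δ + cos φ cos δ sin H₀ = 1.5582×0.32557×-0.03664 + 0.94552×0.99933×0.99992 = -0.018588 + 0.944811 = 0.926223.
Q̄ = (S₀/π) × [bracket] = (1361/π) × 0.926223 = 401.3 W/m².

Q̄ ≈ 401 W/m²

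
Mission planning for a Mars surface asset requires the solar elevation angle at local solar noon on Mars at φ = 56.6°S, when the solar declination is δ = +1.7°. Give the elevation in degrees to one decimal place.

31.7°

At local noon the hour angle is zero, so the zenith angle equals |φ − δ| = |-56.6° − (+1.700°)| = 58.300°.
Elevation = 90° − 58.300° = 31.7°.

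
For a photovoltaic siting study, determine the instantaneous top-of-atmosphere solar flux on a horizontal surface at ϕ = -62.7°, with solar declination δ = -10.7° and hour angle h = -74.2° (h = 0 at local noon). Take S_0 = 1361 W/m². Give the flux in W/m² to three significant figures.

392 W/m²

cos θ_z = sin ϕ sin δ + cos ϕ cos δ cos h = 0.164987 + 0.122710 = 0.287697.
Flux = S_0 · cos θ_z = 1361 × 0.287697 = 391.6 W/m².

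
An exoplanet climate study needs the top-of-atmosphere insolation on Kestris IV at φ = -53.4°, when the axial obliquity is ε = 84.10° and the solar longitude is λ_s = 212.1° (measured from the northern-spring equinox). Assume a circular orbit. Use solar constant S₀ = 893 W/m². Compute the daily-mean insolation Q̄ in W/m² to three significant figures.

Q̄ ≈ 388 W/m²

Solar declination: sin δ = sin ε · sin λ_s = sin 84.10° × sin 212.1° = -0.52858, so δ = -31.910°.
cos H₀ = −tan(-53.4°) tan(-31.910°) = -0.8384, H₀ = 2.5652 rad.
Bracket: H₀ sin φ sin δ + cos φ cos δ sin H₀ = 2.5652×-0.80282×-0.52858 + 0.59622×0.84888×0.54499 = 1.088554 + 0.275830 = 1.364384.
Q̄ = (S₀/π) × [bracket] = (893/π) × 1.364384 = 387.8 W/m².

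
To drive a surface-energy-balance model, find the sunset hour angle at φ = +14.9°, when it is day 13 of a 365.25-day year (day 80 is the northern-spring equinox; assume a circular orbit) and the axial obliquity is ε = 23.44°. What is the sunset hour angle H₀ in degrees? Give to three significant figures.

Solar longitude: λ_s = 360° × (13 − 80)/365.25 = -66.037°, i.e. -66.037° + 360° = 293.963°.
sin δ = sin 23.44° × sin 293.963° = -0.36350, so δ = -21.315°.
cos H₀ = −tan φ · tan δ = −tan(+14.9°) × tan(-21.315°) = 0.1038, so H₀ = 1.4668 rad = 84.04°.

H₀ = 84.0°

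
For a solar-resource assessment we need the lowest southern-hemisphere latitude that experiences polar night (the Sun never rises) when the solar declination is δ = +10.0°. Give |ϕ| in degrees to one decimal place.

|ϕ| = 80.0°

Polar night requires cos h₀ = −tan ϕ tan δ ≥ 1, i.e. tan ϕ tan δ ≤ −1.
The boundary is |tan ϕ| · |tan δ| = 1, so |ϕ| = 90° − |δ| = 90° − 10.0° = 80.0° in the southern hemisphere.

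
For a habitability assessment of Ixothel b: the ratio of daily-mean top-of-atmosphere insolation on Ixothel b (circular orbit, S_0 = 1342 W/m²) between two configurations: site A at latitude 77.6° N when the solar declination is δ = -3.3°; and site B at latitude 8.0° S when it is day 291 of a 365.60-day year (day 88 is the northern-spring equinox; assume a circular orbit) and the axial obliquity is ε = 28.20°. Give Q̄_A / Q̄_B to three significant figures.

Q̄_A / Q̄_B ≈ 0.132

— Configuration A (ϕ=+77.6°):
cos h₀ = −tan(+77.6°) tan(-3.300°) = 0.2623, h₀ = 1.3054 rad.
Bracket: h₀ sin ϕ sin δ + cos ϕ cos δ sin h₀ = 1.3054×0.97667×-0.05756 + 0.21474×0.99834×0.96500 = -0.073386 + 0.206880 = 0.133494.
Q̄ = (S_0/π) × [bracket] = (1342/π) × 0.133494 = 57.025 W/m².
— Configuration B (ϕ=-8.0°):
Solar longitude: L_s = 360° × (291 − 88)/365.60 = 199.891°.
sin δ = sin 28.20° × sin 199.891° = -0.16077, so δ = -9.252°.
cos h₀ = −tan(-8.0°) tan(-9.252°) = -0.0229, h₀ = 1.5937 rad.
Bracket: h₀ sin ϕ sin δ + cos ϕ cos δ sin h₀ = 1.5937×-0.13917×-0.16077 + 0.99027×0.98699×0.99974 = 0.035658 + 0.977132 = 1.012790.
Q̄ = (S_0/π) × [bracket] = (1342/π) × 1.012790 = 432.64 W/m².
Ratio Q̄_A / Q̄_B = 57.025 / 432.64 = 0.1318.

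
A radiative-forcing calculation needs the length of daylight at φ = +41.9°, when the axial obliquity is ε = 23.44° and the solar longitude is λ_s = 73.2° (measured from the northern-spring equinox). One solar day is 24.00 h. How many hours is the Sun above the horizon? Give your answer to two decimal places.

Solar declination: sin δ = sin ε · sin λ_s = sin 23.44° × sin 73.2° = 0.38081, so δ = +22.384°.
cos H₀ = −tan φ · tan δ = −tan(+41.9°) × tan(+22.384°) = -0.3695, so H₀ = 1.9493 rad = 111.69°.
Daylight = 2H₀/(2π) × 24.00 h = (1.9493/π) × 24.00 = 14.89 h.

14.89 h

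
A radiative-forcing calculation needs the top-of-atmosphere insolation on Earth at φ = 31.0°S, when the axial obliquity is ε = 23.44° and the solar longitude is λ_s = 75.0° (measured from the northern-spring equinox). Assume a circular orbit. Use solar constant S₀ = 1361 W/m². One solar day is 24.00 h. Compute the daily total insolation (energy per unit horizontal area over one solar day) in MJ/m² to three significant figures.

Solar declination: sin δ = sin ε · sin λ_s = sin 23.44° × sin 75.0° = 0.38423, so δ = +22.596°.
cos H₀ = −tan(-31.0°) tan(+22.596°) = 0.2501, H₀ = 1.3180 rad.
Bracket: H₀ sin φ sin δ + cos φ cos δ sin H₀ = 1.3180×-0.51504×0.38423 + 0.85717×0.92324×0.96823 = -0.260824 + 0.766232 = 0.505408.
Q̄ = (S₀/π) × [bracket] = (1361/π) × 0.505408 = 218.95 W/m².
Daily total = Q̄ × 24.00 h × 3600 s/h = 218.95 × 24.00 × 3600 / 10⁶ = 18.92 MJ/m².

18.9 MJ/m²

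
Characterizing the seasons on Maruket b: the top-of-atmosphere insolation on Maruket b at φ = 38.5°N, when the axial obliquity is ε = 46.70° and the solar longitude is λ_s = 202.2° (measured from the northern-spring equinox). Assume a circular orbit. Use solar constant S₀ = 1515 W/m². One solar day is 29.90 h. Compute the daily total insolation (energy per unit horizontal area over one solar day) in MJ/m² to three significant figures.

Solar declination: sin δ = sin ε · sin λ_s = sin 46.70° × sin 202.2° = -0.27498, so δ = -15.961°.
cos H₀ = −tan(+38.5°) tan(-15.961°) = 0.2275, H₀ = 1.3413 rad.
Bracket: H₀ sin φ sin δ + cos φ cos δ sin H₀ = 1.3413×0.62251×-0.27498 + 0.78261×0.96145×0.97378 = -0.229601 + 0.732711 = 0.503110.
Q̄ = (S₀/π) × [bracket] = (1515/π) × 0.503110 = 242.62 W/m².
Daily total = Q̄ × 29.90 h × 3600 s/h = 242.62 × 29.90 × 3600 / 10⁶ = 26.12 MJ/m².

26.1 MJ/m²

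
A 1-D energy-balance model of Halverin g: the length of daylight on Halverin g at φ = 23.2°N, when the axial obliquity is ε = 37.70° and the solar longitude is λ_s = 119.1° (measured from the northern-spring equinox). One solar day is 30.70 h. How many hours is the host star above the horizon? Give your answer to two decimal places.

18.03 h

Solar declination: sin δ = sin ε · sin λ_s = sin 37.70° × sin 119.1° = 0.53434, so δ = +32.299°.
cos H₀ = −tan φ · tan δ = −tan(+23.2°) × tan(+32.299°) = -0.2709, so H₀ = 1.8452 rad = 105.72°.
Daylight = 2H₀/(2π) × 30.70 h = (1.8452/π) × 30.70 = 18.03 h.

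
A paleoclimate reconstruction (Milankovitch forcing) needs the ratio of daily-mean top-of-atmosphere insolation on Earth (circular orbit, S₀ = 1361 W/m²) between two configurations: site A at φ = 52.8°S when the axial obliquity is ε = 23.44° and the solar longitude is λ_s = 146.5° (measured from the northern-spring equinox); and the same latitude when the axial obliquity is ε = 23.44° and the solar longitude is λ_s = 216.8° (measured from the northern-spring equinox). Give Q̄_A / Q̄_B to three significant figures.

— Configuration A (φ=-52.8°):
Solar declination: sin δ = sin ε · sin λ_s = sin 23.44° × sin 146.5° = 0.21955, so δ = +12.683°.
cos H₀ = −tan(-52.8°) tan(+12.683°) = 0.2965, H₀ = 1.2698 rad.
Bracket: H₀ sin φ sin δ + cos φ cos δ sin H₀ = 1.2698×-0.79653×0.21955 + 0.60460×0.97560×0.95504 = -0.222060 + 0.563328 = 0.341268.
Q̄ = (S₀/π) × [bracket] = (1361/π) × 0.341268 = 147.84 W/m².
— Configuration B (φ=-52.8°):
Solar declination: sin δ = sin ε · sin λ_s = sin 23.44° × sin 216.8° = -0.23828, so δ = -13.785°.
cos H₀ = −tan(-52.8°) tan(-13.785°) = -0.3232, H₀ = 1.8999 rad.
Bracket: H₀ sin φ sin δ + cos φ cos δ sin H₀ = 1.8999×-0.79653×-0.23828 + 0.60460×0.97120×0.94632 = 0.360596 + 0.555667 = 0.916263.
Q̄ = (S₀/π) × [bracket] = (1361/π) × 0.916263 = 396.94 W/m².
Ratio Q̄_A / Q̄_B = 147.84 / 396.94 = 0.3724.

Q̄_A / Q̄_B ≈ 0.372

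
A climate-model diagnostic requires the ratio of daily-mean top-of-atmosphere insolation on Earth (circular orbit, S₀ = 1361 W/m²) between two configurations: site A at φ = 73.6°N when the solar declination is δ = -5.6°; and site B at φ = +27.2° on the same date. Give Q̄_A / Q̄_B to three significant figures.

Q̄_A / Q̄_B ≈ 0.183

— Configuration A (φ=+73.6°):
cos H₀ = −tan(+73.6°) tan(-5.600°) = 0.3331, H₀ = 1.2312 rad.
Bracket: H₀ sin φ sin δ + cos φ cos δ sin H₀ = 1.2312×0.95931×-0.09758 + 0.28234×0.99523×0.94287 = -0.115252 + 0.264940 = 0.149688.
Q̄ = (S₀/π) × [bracket] = (1361/π) × 0.149688 = 64.848 W/m².
— Configuration B (φ=+27.2°):
cos H₀ = −tan(+27.2°) tan(-5.600°) = 0.0504, H₀ = 1.5204 rad.
Bracket: H₀ sin φ sin δ + cos φ cos δ sin H₀ = 1.5204×0.45710×-0.09758 + 0.88942×0.99523×0.99873 = -0.067816 + 0.884053 = 0.816237.
Q̄ = (S₀/π) × [bracket] = (1361/π) × 0.816237 = 353.61 W/m².
Ratio Q̄_A / Q̄_B = 64.848 / 353.61 = 0.1834.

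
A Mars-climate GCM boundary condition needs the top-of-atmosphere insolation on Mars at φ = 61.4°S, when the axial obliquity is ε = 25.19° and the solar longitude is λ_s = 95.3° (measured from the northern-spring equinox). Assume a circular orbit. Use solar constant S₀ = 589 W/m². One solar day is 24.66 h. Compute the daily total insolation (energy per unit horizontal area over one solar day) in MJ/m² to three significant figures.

Solar declination: sin δ = sin ε · sin λ_s = sin 25.19° × sin 95.3° = 0.42380, so δ = +25.075°.
cos H₀ = −tan(-61.4°) tan(+25.075°) = 0.8582, H₀ = 0.5391 rad.
Bracket: H₀ sin φ sin δ + cos φ cos δ sin H₀ = 0.5391×-0.87798×0.42380 + 0.47869×0.90575×0.51334 = -0.200593 + 0.222571 = 0.021978.
Q̄ = (S₀/π) × [bracket] = (589/π) × 0.021978 = 4.1205 W/m².
Daily total = Q̄ × 24.66 h × 3600 s/h = 4.1205 × 24.66 × 3600 / 10⁶ = 0.3658 MJ/m².

0.366 MJ/m²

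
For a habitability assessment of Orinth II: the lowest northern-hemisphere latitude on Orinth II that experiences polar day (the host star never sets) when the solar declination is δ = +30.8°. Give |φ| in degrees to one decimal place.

Polar day requires cos H₀ = −tan φ tan δ ≤ −1, i.e. tan φ tan δ ≥ 1.
The boundary is |tan φ| · |tan δ| = 1, so |φ| = 90° − |δ| = 90° − 30.8° = 59.2° in the northern hemisphere.

|φ| = 59.2°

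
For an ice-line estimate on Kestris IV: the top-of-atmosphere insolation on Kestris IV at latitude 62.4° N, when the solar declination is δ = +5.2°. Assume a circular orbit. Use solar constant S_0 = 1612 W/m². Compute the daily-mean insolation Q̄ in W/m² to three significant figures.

cos h₀ = −tan(+62.4°) tan(+5.200°) = -0.1741, h₀ = 1.7458 rad.
Bracket: h₀ sin ϕ sin δ + cos ϕ cos δ sin h₀ = 1.7458×0.88620×0.09063 + 0.46330×0.99588×0.98473 = 0.140216 + 0.454346 = 0.594562.
Q̄ = (S_0/π) × [bracket] = (1612/π) × 0.594562 = 305.1 W/m².

Q̄ ≈ 305 W/m²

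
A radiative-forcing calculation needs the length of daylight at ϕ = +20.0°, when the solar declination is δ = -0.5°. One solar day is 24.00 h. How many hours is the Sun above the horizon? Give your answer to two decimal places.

cos h₀ = −tan ϕ · tan δ = −tan(+20.0°) × tan(-0.500°) = 0.0032, so h₀ = 1.5676 rad = 89.82°.
Daylight = 2h₀/(2π) × 24.00 h = (1.5676/π) × 24.00 = 11.98 h.

11.98 h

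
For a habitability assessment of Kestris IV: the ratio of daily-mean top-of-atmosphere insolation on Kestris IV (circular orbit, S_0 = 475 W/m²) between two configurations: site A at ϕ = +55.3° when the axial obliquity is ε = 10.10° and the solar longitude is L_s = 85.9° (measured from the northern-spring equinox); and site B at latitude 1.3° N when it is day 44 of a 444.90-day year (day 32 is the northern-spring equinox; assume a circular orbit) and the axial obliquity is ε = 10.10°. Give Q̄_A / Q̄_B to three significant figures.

Q̄_A / Q̄_B ≈ 0.805

— Configuration A (ϕ=+55.3°):
Solar declination: sin δ = sin ε · sin L_s = sin 10.10° × sin 85.9° = 0.17492, so δ = +10.074°.
cos h₀ = −tan(+55.3°) tan(+10.074°) = -0.2566, h₀ = 1.8303 rad.
Bracket: h₀ sin ϕ sin δ + cos ϕ cos δ sin h₀ = 1.8303×0.82214×0.17492 + 0.56928×0.98458×0.96653 = 0.263213 + 0.541742 = 0.804955.
Q̄ = (S_0/π) × [bracket] = (475/π) × 0.804955 = 121.71 W/m².
— Configuration B (ϕ=+1.3°):
Solar longitude: L_s = 360° × (44 − 32)/444.90 = 9.710°.
sin δ = sin 10.10° × sin 9.710° = 0.02958, so δ = +1.695°.
cos h₀ = −tan(+1.3°) tan(+1.695°) = -0.0007, h₀ = 1.5715 rad.
Bracket: h₀ sin ϕ sin δ + cos ϕ cos δ sin h₀ = 1.5715×0.02269×0.02958 + 0.99974×0.99956×1.00000 = 0.001055 + 0.999300 = 1.000355.
Q̄ = (S_0/π) × [bracket] = (475/π) × 1.000355 = 151.25 W/m².
Ratio Q̄_A / Q̄_B = 121.71 / 151.25 = 0.8047.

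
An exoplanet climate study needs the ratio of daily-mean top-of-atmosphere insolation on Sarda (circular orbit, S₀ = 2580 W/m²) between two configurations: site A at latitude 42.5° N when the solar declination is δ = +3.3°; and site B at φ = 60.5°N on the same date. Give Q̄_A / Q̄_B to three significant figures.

— Configuration A (φ=+42.5°):
cos H₀ = −tan(+42.5°) tan(+3.300°) = -0.0528, H₀ = 1.6237 rad.
Bracket: H₀ sin φ sin δ + cos φ cos δ sin H₀ = 1.6237×0.67559×0.05756 + 0.73728×0.99834×0.99860 = 0.063141 + 0.735026 = 0.798167.
Q̄ = (S₀/π) × [bracket] = (2580/π) × 0.798167 = 655.49 W/m².
— Configuration B (φ=+60.5°):
cos H₀ = −tan(+60.5°) tan(+3.300°) = -0.1019, H₀ = 1.6729 rad.
Bracket: H₀ sin φ sin δ + cos φ cos δ sin H₀ = 1.6729×0.87036×0.05756 + 0.49242×0.99834×0.99479 = 0.083809 + 0.489041 = 0.572850.
Q̄ = (S₀/π) × [bracket] = (2580/π) × 0.572850 = 470.45 W/m².
Ratio Q̄_A / Q̄_B = 655.49 / 470.45 = 1.393.

Q̄_A / Q̄_B ≈ 1.39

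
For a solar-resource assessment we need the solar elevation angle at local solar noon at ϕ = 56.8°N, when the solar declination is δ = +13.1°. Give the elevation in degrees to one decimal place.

At local noon the hour angle is zero, so the zenith angle equals |ϕ − δ| = |+56.8° − (+13.100°)| = 43.700°.
Elevation = 90° − 43.700° = 46.3°.

46.3°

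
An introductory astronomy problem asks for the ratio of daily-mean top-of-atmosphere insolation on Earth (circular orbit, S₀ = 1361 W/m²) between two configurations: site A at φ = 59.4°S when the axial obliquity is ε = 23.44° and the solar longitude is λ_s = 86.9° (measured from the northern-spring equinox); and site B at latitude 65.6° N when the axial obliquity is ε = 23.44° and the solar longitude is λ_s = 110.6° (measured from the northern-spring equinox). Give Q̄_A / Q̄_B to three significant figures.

Q̄_A / Q̄_B ≈ 0.0574

— Configuration A (φ=-59.4°):
Solar declination: sin δ = sin ε · sin λ_s = sin 23.44° × sin 86.9° = 0.39721, so δ = +23.404°.
cos H₀ = −tan(-59.4°) tan(+23.404°) = 0.7318, H₀ = 0.7498 rad.
Bracket: H₀ sin φ sin δ + cos φ cos δ sin H₀ = 0.7498×-0.86074×0.39721 + 0.50904×0.91773×0.68147 = -0.256353 + 0.318356 = 0.062003.
Q̄ = (S₀/π) × [bracket] = (1361/π) × 0.062003 = 26.861 W/m².
— Configuration B (φ=+65.6°):
Solar declination: sin δ = sin ε · sin λ_s = sin 23.44° × sin 110.6° = 0.37235, so δ = +21.861°.
cos H₀ = −tan(+65.6°) tan(+21.861°) = -0.8844, H₀ = 2.6561 rad.
Bracket: H₀ sin φ sin δ + cos φ cos δ sin H₀ = 2.6561×0.91068×0.37235 + 0.41310×0.92809×0.46664 = 0.900661 + 0.178907 = 1.079568.
Q̄ = (S₀/π) × [bracket] = (1361/π) × 1.079568 = 467.69 W/m².
Ratio Q̄_A / Q̄_B = 26.861 / 467.69 = 0.05743.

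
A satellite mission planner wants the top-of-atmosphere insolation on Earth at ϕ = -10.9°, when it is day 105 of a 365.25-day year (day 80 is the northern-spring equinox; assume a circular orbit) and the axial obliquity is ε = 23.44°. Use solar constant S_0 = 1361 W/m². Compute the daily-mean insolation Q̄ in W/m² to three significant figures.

Q̄ ≈ 398 W/m²

Solar longitude: L_s = 360° × (105 − 80)/365.25 = 24.641°.
sin δ = sin 23.44° × sin 24.641° = 0.16585, so δ = +9.547°.
cos h₀ = −tan(-10.9°) tan(+9.547°) = 0.0324, h₀ = 1.5384 rad.
Bracket: h₀ sin ϕ sin δ + cos ϕ cos δ sin h₀ = 1.5384×-0.18910×0.16585 + 0.98196×0.98615×0.99948 = -0.048248 + 0.967856 = 0.919608.
Q̄ = (S_0/π) × [bracket] = (1361/π) × 0.919608 = 398.4 W/m².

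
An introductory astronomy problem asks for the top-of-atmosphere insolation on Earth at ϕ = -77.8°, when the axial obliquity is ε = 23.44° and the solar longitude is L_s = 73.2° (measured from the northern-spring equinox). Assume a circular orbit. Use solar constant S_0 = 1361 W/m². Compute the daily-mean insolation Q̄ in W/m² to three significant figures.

Solar declination: sin δ = sin ε · sin L_s = sin 23.44° × sin 73.2° = 0.38081, so δ = +22.384°.
cos h₀ = −tan(-77.8°) tan(+22.384°) = 1.9048 ≥ 1 ⇒ polar night, h₀ = 0 and Q̄ = 0.

Q̄ ≈ 0.00 W/m²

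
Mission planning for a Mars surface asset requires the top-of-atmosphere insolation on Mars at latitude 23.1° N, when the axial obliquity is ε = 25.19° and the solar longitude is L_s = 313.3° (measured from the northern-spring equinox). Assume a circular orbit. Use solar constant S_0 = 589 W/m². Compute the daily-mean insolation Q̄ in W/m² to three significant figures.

Q̄ ≈ 130 W/m²

Solar declination: sin δ = sin ε · sin L_s = sin 25.19° × sin 313.3° = -0.30976, so δ = -18.045°.
cos h₀ = −tan(+23.1°) tan(-18.045°) = 0.1390, h₀ = 1.4314 rad.
Bracket: h₀ sin ϕ sin δ + cos ϕ cos δ sin h₀ = 1.4314×0.39234×-0.30976 + 0.91982×0.95082×0.99030 = -0.173960 + 0.866100 = 0.692140.
Q̄ = (S_0/π) × [bracket] = (589/π) × 0.692140 = 129.8 W/m².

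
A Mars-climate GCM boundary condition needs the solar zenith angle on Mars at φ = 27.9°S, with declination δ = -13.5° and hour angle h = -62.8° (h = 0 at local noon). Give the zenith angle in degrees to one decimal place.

cos θ_z = sin φ sin δ + cos φ cos δ cos h = 0.109236 + 0.392806 = 0.502042.
θ_z = arccos(0.502042) = 59.9°.

θ_z = 59.9°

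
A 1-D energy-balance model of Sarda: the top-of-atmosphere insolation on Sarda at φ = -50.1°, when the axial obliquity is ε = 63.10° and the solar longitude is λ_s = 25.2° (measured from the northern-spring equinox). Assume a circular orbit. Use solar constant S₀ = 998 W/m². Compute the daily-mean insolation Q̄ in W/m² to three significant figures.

Solar declination: sin δ = sin ε · sin λ_s = sin 63.10° × sin 25.2° = 0.37971, so δ = +22.316°.
cos H₀ = −tan(-50.1°) tan(+22.316°) = 0.4909, H₀ = 1.0577 rad.
Bracket: H₀ sin φ sin δ + cos φ cos δ sin H₀ = 1.0577×-0.76717×0.37971 + 0.64145×0.92511×0.87122 = -0.308110 + 0.516992 = 0.208882.
Q̄ = (S₀/π) × [bracket] = (998/π) × 0.208882 = 66.36 W/m².

Q̄ ≈ 66.4 W/m²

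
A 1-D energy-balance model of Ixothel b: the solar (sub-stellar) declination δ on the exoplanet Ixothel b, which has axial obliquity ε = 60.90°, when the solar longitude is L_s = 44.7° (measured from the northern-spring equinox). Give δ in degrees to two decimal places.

δ = +37.92°

sin δ = sin ε · sin L_s = sin 60.90° × sin 44.7° = 0.614607.
δ = arcsin(0.614607) = +37.92°.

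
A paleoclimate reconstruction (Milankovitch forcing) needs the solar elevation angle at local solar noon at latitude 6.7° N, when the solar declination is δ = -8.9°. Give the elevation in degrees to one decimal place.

74.4°

At local noon the hour angle is zero, so the zenith angle equals |φ − δ| = |+6.7° − (-8.900°)| = 15.600°.
Elevation = 90° − 15.600° = 74.4°.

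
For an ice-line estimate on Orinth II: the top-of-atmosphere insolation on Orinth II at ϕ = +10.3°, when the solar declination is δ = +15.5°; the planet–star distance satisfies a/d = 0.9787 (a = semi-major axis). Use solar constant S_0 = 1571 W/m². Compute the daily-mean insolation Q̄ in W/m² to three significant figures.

Q̄ ≈ 491 W/m²

cos h₀ = −tan(+10.3°) tan(+15.500°) = -0.0504, h₀ = 1.6212 rad.
Bracket: h₀ sin ϕ sin δ + cos ϕ cos δ sin h₀ = 1.6212×0.17880×0.26724 + 0.98389×0.96363×0.99873 = 0.077465 + 0.946902 = 1.024367.
Inverse-square distance factor (a/d)² = 0.9787² = 0.957854.
Q̄ = (S_0/π) × 0.957854 × [bracket] = (1571/π) × 0.957854 × 1.024367 = 490.7 W/m².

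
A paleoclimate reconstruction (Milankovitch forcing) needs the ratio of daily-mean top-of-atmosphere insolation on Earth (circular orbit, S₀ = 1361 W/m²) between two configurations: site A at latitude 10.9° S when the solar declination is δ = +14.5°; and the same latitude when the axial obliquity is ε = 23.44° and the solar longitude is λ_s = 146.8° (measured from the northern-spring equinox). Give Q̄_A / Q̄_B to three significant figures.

— Configuration A (φ=-10.9°):
cos H₀ = −tan(-10.9°) tan(+14.500°) = 0.0498, H₀ = 1.5210 rad.
Bracket: H₀ sin φ sin δ + cos φ cos δ sin H₀ = 1.5210×-0.18910×0.25038 + 0.98196×0.96815×0.99876 = -0.072015 + 0.949506 = 0.877491.
Q̄ = (S₀/π) × [bracket] = (1361/π) × 0.877491 = 380.15 W/m².
— Configuration B (φ=-10.9°):
Solar declination: sin δ = sin ε · sin λ_s = sin 23.44° × sin 146.8° = 0.21781, so δ = +12.581°.
cos H₀ = −tan(-10.9°) tan(+12.581°) = 0.0430, H₀ = 1.5278 rad.
Bracket: H₀ sin φ sin δ + cos φ cos δ sin H₀ = 1.5278×-0.18910×0.21781 + 0.98196×0.97599×0.99908 = -0.062927 + 0.957501 = 0.894574.
Q̄ = (S₀/π) × [bracket] = (1361/π) × 0.894574 = 387.55 W/m².
Ratio Q̄_A / Q̄_B = 380.15 / 387.55 = 0.9809.

Q̄_A / Q̄_B ≈ 0.981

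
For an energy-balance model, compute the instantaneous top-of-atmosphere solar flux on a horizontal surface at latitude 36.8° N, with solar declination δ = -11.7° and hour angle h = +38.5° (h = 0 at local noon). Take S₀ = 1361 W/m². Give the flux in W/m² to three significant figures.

670 W/m²

cos θ_z = sin φ sin δ + cos φ cos δ cos h = -0.121474 + 0.613639 = 0.492165.
Flux = S₀ · cos θ_z = 1361 × 0.492165 = 669.8 W/m².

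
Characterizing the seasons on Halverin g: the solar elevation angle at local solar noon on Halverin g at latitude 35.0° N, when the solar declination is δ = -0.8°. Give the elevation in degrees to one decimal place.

54.2°

At local noon the hour angle is zero, so the zenith angle equals |ϕ − δ| = |+35.0° − (-0.800°)| = 35.800°.
Elevation = 90° − 35.800° = 54.2°.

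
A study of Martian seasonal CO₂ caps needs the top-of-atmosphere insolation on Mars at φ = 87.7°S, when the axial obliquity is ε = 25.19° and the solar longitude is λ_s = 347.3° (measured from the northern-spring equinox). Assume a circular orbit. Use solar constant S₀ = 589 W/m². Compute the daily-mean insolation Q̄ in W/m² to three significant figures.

Solar declination: sin δ = sin ε · sin λ_s = sin 25.19° × sin 347.3° = -0.09357, so δ = -5.369°.
cos H₀ = −tan(-87.7°) tan(-5.369°) = -2.3400 ≤ −1 ⇒ polar day, H₀ = π.
Bracket: H₀ sin φ sin δ + cos φ cos δ sin H₀ = 3.1416×-0.99919×-0.09357 + 0.04013×0.99561×0.00000 = 0.293721 + 0.000000 = 0.293721.
Q̄ = (S₀/π) × [bracket] = (589/π) × 0.293721 = 55.07 W/m².

Q̄ ≈ 55.1 W/m²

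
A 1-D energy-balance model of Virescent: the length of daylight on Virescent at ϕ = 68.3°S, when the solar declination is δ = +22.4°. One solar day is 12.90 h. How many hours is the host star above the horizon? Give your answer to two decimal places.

cos h₀ = −tan ϕ · tan δ = 1.0357 ≥ 1, so the host star never rises (polar night) and h₀ = 0.
Daylight = 2h₀/(2π) × 12.90 h = (0.0000/π) × 12.90 = 0.00 h.

0.00 h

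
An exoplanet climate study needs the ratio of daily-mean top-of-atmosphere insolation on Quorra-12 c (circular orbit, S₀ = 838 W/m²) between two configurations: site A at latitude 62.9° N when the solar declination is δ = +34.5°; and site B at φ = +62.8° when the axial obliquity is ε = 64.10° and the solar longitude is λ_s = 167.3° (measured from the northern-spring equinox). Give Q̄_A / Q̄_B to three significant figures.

— Configuration A (φ=+62.9°):
cos H₀ = −tan(+62.9°) tan(+34.500°) = -1.3431 ≤ −1 ⇒ polar day, H₀ = π.
Bracket: H₀ sin φ sin δ + cos φ cos δ sin H₀ = 3.1416×0.89021×0.56641 + 0.45554×0.82413×0.00000 = 1.584070 + 0.000000 = 1.584070.
Q̄ = (S₀/π) × [bracket] = (838/π) × 1.584070 = 422.54 W/m².
— Configuration B (φ=+62.8°):
Solar declination: sin δ = sin ε · sin λ_s = sin 64.10° × sin 167.3° = 0.19776, so δ = +11.406°.
cos H₀ = −tan(+62.8°) tan(+11.406°) = -0.3926, H₀ = 1.9742 rad.
Bracket: H₀ sin φ sin δ + cos φ cos δ sin H₀ = 1.9742×0.88942×0.19776 + 0.45710×0.98025×0.91973 = 0.347245 + 0.412106 = 0.759351.
Q̄ = (S₀/π) × [bracket] = (838/π) × 0.759351 = 202.55 W/m².
Ratio Q̄_A / Q̄_B = 422.54 / 202.55 = 2.086.

Q̄_A / Q̄_B ≈ 2.09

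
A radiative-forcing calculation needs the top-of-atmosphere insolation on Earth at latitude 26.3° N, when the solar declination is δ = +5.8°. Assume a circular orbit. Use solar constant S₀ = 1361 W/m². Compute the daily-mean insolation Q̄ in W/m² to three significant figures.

cos H₀ = −tan(+26.3°) tan(+5.800°) = -0.0502, H₀ = 1.6210 rad.
Bracket: H₀ sin φ sin δ + cos φ cos δ sin H₀ = 1.6210×0.44307×0.10106 + 0.89649×0.99488×0.99874 = 0.072583 + 0.890776 = 0.963359.
Q̄ = (S₀/π) × [bracket] = (1361/π) × 0.963359 = 417.3 W/m².

Q̄ ≈ 417 W/m²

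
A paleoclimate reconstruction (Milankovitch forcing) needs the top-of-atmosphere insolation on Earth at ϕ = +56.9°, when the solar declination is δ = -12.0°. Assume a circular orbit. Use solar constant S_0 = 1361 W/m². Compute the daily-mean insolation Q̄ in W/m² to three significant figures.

Q̄ ≈ 125 W/m²

cos h₀ = −tan(+56.9°) tan(-12.000°) = 0.3261, h₀ = 1.2387 rad.
Bracket: h₀ sin ϕ sin δ + cos ϕ cos δ sin h₀ = 1.2387×0.83772×-0.20791 + 0.54610×0.97815×0.94535 = -0.215745 + 0.504975 = 0.289230.
Q̄ = (S_0/π) × [bracket] = (1361/π) × 0.289230 = 125.3 W/m².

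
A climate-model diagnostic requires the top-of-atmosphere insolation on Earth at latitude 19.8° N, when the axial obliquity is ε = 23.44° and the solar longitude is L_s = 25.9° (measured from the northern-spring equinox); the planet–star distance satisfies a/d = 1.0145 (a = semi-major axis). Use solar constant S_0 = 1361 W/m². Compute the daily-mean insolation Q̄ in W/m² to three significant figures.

Solar declination: sin δ = sin ε · sin L_s = sin 23.44° × sin 25.9° = 0.17375, so δ = +10.006°.
cos h₀ = −tan(+19.8°) tan(+10.006°) = -0.0635, h₀ = 1.6344 rad.
Bracket: h₀ sin ϕ sin δ + cos ϕ cos δ sin h₀ = 1.6344×0.33874×0.17375 + 0.94088×0.98479×0.99798 = 0.096194 + 0.924698 = 1.020892.
Inverse-square distance factor (a/d)² = 1.0145² = 1.029210.
Q̄ = (S_0/π) × 1.029210 × [bracket] = (1361/π) × 1.029210 × 1.020892 = 455.2 W/m².

Q̄ ≈ 455 W/m²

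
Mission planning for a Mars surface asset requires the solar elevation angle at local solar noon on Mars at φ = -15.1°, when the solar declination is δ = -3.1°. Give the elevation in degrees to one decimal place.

78.0°

At local noon the hour angle is zero, so the zenith angle equals |φ − δ| = |-15.1° − (-3.100°)| = 12.000°.
Elevation = 90° − 12.000° = 78.0°.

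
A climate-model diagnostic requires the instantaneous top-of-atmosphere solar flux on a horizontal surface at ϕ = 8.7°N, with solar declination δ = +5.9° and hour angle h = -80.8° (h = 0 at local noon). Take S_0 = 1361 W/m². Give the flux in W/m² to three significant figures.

235 W/m²

cos θ_z = sin ϕ sin δ + cos ϕ cos δ cos h = 0.015548 + 0.157204 = 0.172752.
Flux = S_0 · cos θ_z = 1361 × 0.172752 = 235.1 W/m².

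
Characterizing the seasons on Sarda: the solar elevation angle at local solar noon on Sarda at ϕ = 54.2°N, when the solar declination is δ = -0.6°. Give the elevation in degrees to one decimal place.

At local noon the hour angle is zero, so the zenith angle equals |ϕ − δ| = |+54.2° − (-0.600°)| = 54.800°.
Elevation = 90° − 54.800° = 35.2°.

35.2°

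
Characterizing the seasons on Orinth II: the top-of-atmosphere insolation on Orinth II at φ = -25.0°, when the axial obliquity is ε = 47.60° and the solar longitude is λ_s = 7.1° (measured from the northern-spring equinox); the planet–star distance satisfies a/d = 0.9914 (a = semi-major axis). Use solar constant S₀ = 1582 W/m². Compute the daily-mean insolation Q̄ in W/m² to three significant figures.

Solar declination: sin δ = sin ε · sin λ_s = sin 47.60° × sin 7.1° = 0.09127, so δ = +5.237°.
cos H₀ = −tan(-25.0°) tan(+5.237°) = 0.0427, H₀ = 1.5280 rad.
Bracket: H₀ sin φ sin δ + cos φ cos δ sin H₀ = 1.5280×-0.42262×0.09127 + 0.90631×0.99583×0.99909 = -0.058939 + 0.901709 = 0.842770.
Inverse-square distance factor (a/d)² = 0.9914² = 0.982874.
Q̄ = (S₀/π) × 0.982874 × [bracket] = (1582/π) × 0.982874 × 0.842770 = 417.1 W/m².

Q̄ ≈ 417 W/m²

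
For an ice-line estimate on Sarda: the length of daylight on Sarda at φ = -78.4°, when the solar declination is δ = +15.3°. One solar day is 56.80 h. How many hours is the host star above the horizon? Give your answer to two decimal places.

0.00 h

cos H₀ = −tan φ · tan δ = 1.3327 ≥ 1, so the host star never rises (polar night) and H₀ = 0.
Daylight = 2H₀/(2π) × 56.80 h = (0.0000/π) × 56.80 = 0.00 h.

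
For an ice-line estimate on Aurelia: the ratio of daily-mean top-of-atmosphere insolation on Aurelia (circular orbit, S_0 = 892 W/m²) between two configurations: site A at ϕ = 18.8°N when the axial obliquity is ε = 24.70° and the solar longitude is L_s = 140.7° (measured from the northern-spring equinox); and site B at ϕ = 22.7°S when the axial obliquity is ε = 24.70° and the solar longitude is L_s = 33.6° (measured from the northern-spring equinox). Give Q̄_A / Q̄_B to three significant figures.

Q̄_A / Q̄_B ≈ 1.38

— Configuration A (ϕ=+18.8°):
Solar declination: sin δ = sin ε · sin L_s = sin 24.70° × sin 140.7° = 0.26467, so δ = +15.347°.
cos h₀ = −tan(+18.8°) tan(+15.347°) = -0.0934, h₀ = 1.6644 rad.
Bracket: h₀ sin ϕ sin δ + cos ϕ cos δ sin h₀ = 1.6644×0.32227×0.26467 + 0.94665×0.96434×0.99563 = 0.141965 + 0.908903 = 1.050868.
Q̄ = (S_0/π) × [bracket] = (892/π) × 1.050868 = 298.38 W/m².
— Configuration B (ϕ=-22.7°):
Solar declination: sin δ = sin ε · sin L_s = sin 24.70° × sin 33.6° = 0.23124, so δ = +13.370°.
cos h₀ = −tan(-22.7°) tan(+13.370°) = 0.0994, h₀ = 1.4712 rad.
Bracket: h₀ sin ϕ sin δ + cos ϕ cos δ sin h₀ = 1.4712×-0.38591×0.23124 + 0.92254×0.97290×0.99504 = -0.131287 + 0.893087 = 0.761800.
Q̄ = (S_0/π) × [bracket] = (892/π) × 0.761800 = 216.30 W/m².
Ratio Q̄_A / Q̄_B = 298.38 / 216.30 = 1.379.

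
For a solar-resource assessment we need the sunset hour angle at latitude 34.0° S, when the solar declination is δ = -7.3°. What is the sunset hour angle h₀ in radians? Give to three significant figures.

cos h₀ = −tan ϕ · tan δ = −tan(-34.0°) × tan(-7.300°) = -0.0864, so h₀ = 1.6573 rad = 94.96°.

h₀ = 1.66 rad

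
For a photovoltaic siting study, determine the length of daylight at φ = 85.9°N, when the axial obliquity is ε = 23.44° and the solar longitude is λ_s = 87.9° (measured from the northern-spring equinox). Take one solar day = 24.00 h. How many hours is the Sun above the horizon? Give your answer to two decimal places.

24.00 h

Solar declination: sin δ = sin ε · sin λ_s = sin 23.44° × sin 87.9° = 0.39752, so δ = +23.423°.
Sunrise equation: cos H₀ = −tan φ · tan δ = -6.0438 ≤ −1, so the Sun never sets (polar day) and H₀ = π.
Daylight = 2H₀/(2π) × 24.00 h = (3.1416/π) × 24.00 = 24.00 h.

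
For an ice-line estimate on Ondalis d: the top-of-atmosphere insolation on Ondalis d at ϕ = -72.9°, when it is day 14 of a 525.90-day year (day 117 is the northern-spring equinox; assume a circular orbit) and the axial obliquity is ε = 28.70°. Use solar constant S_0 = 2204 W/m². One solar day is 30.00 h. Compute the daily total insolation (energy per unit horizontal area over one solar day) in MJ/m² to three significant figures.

103 MJ/m²

Solar longitude: L_s = 360° × (14 − 117)/525.90 = -70.508°, i.e. -70.508° + 360° = 289.492°.
sin δ = sin 28.70° × sin 289.492° = -0.45270, so δ = -26.917°.
cos h₀ = −tan(-72.9°) tan(-26.917°) = -1.6503 ≤ −1 ⇒ polar day, h₀ = π.
Bracket: h₀ sin ϕ sin δ + cos ϕ cos δ sin h₀ = 3.1416×-0.95579×-0.45270 + 0.29404×0.89166×0.00000 = 1.359327 + 0.000000 = 1.359327.
Q̄ = (S_0/π) × [bracket] = (2204/π) × 1.359327 = 953.64 W/m².
Daily total = Q̄ × 30.00 h × 3600 s/h = 953.64 × 30.00 × 3600 / 10⁶ = 103.0 MJ/m².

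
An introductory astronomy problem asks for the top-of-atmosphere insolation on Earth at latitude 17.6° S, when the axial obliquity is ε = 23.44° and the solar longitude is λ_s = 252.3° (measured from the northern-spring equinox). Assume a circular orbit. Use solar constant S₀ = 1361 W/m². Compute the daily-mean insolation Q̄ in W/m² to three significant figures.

Solar declination: sin δ = sin ε · sin λ_s = sin 23.44° × sin 252.3° = -0.37896, so δ = -22.269°.
cos H₀ = −tan(-17.6°) tan(-22.269°) = -0.1299, H₀ = 1.7011 rad.
Bracket: H₀ sin φ sin δ + cos φ cos δ sin H₀ = 1.7011×-0.30237×-0.37896 + 0.95319×0.92541×0.99153 = 0.194922 + 0.874620 = 1.069542.
Q̄ = (S₀/π) × [bracket] = (1361/π) × 1.069542 = 463.3 W/m².

Q̄ ≈ 463 W/m²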